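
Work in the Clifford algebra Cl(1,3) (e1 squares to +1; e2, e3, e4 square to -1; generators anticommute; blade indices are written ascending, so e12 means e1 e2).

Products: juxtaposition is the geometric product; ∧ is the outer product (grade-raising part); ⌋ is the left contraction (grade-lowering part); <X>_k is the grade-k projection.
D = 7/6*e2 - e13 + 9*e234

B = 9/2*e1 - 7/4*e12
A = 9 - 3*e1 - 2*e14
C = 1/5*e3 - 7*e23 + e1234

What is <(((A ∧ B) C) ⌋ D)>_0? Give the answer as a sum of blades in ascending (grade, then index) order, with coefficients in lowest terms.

step 1: 81/2*e1 - 63/4*e12
step 2: -2043/20*e13 - 63/4*e34 - 5733/20*e123 + 81/2*e234
step 3: 9333/20 + 567/4*e2
step 4: 9333/20
Answer: 9333/20


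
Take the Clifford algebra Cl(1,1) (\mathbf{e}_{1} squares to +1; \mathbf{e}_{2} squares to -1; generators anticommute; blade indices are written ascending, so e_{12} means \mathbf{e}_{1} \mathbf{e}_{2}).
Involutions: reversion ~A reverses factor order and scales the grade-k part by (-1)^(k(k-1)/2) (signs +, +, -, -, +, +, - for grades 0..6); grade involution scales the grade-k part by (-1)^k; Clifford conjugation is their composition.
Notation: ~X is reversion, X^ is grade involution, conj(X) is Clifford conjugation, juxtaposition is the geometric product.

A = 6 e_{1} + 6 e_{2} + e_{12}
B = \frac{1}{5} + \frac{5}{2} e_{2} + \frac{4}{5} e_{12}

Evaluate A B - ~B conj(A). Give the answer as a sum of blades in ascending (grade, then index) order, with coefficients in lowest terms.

first term: -\frac{71}{5} + \frac{7}{2} e_{1} + 6 e_{2} + \frac{76}{5} e_{12}
second term: \frac{79}{5} - \frac{17}{2} e_{1} - 6 e_{2} + \frac{74}{5} e_{12}
Answer: -30 + 12 e_{1} + 12 e_{2} + \frac{2}{5} e_{12}


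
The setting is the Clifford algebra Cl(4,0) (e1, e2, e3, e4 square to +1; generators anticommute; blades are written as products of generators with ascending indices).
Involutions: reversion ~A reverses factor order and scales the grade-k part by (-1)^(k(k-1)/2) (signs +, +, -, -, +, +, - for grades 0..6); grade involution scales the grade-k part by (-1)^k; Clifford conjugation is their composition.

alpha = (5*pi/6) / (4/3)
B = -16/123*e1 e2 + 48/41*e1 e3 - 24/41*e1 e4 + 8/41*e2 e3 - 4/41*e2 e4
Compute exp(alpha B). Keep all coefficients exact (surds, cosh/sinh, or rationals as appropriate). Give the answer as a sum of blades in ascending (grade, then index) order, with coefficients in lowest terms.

B^2 term by term: the squares give (-16/123)^2*(e1 e2)^2 + (48/41)^2*(e1 e3)^2 + (-24/41)^2*(e1 e4)^2 + (8/41)^2*(e2 e3)^2 + (-4/41)^2*(e2 e4)^2 = 256/15129*(-1) + 2304/1681*(-1) + 576/1681*(-1) + 64/1681*(-1) + 16/1681*(-1) = -16/9 (each basis 2-blade squares to minus the product of its generators' squares); cross terms between blades sharing an index anticommute and cancel; the commuting (index-disjoint) pairs give grade-4 terms 2*c*c'*(blade product), which cancel blade by blade — e1 e2 e3 e4: 384/1681 - 384/1681 = 0 — confirming B is simple. So B^2 = -16/9.
B^2 = -16/9 — circular case — the even/odd split gives cos and sin: l = 4/3, alpha*l = 5*pi/6, so exp(alpha B) = cos(5*pi/6) + (sin(5*pi/6)/(4/3))*B = -sqrt(3)/2 + (3/8)*B.
Answer: -sqrt(3)/2 - 2/41*e1 e2 + 18/41*e1 e3 - 9/41*e1 e4 + 3/41*e2 e3 - 3/82*e2 e4


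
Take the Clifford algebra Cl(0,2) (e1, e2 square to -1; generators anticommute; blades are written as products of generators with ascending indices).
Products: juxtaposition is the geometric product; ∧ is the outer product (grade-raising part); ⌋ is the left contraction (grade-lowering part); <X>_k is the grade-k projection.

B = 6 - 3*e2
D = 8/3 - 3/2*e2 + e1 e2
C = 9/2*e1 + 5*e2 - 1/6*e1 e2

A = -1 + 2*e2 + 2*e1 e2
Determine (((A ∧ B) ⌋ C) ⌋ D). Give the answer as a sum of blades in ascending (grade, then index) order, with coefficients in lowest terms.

step 1: -6 + 15*e2 + 12*e1 e2
step 2: -73 - 59/2*e1 - 30*e2 + e1 e2
step 3: -722/3 - 30*e1 + 139*e2 - 73*e1 e2
Answer: -722/3 - 30*e1 + 139*e2 - 73*e1 e2


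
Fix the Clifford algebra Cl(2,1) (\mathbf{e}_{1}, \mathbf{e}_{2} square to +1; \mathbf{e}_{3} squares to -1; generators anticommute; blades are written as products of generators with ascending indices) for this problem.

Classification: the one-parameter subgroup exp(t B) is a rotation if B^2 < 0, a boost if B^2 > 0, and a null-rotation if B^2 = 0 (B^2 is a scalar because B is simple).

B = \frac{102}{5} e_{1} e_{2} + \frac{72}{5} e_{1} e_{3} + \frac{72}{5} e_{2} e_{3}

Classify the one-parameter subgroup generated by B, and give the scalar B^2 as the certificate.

B^2 term by term: the squares give (\frac{102}{5})^2*(e_{1} e_{2})^2 + (\frac{72}{5})^2*(e_{1} e_{3})^2 + (\frac{72}{5})^2*(e_{2} e_{3})^2 = \frac{10404}{25}*(-1) + \frac{5184}{25}*(+1) + \frac{5184}{25}*(+1) = -\frac{36}{25} (each basis 2-blade squares to minus the product of its generators' squares); cross terms between blades sharing an index anticommute and cancel. So B^2 = -\frac{36}{25}.
Answer: rotation, certificate B^2 = -\frac{36}{25}. B^2 = -\frac{36}{25} is basis-independent, so its sign is the whole story.


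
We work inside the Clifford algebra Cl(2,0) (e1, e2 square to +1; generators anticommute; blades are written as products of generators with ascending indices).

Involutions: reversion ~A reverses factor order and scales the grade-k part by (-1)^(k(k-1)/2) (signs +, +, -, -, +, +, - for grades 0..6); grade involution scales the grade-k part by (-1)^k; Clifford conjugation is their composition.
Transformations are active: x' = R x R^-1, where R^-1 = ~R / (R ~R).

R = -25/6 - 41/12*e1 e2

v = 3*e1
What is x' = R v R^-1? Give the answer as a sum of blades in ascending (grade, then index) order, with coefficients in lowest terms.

~R = -25/6 + 41/12*e1 e2, and R ~R = 4181/144, so R^-1 = ~R / (4181/144).
R v = -25/2*e1 + 41/4*e2
Answer: 2457/4181*e1 - 12300/4181*e2


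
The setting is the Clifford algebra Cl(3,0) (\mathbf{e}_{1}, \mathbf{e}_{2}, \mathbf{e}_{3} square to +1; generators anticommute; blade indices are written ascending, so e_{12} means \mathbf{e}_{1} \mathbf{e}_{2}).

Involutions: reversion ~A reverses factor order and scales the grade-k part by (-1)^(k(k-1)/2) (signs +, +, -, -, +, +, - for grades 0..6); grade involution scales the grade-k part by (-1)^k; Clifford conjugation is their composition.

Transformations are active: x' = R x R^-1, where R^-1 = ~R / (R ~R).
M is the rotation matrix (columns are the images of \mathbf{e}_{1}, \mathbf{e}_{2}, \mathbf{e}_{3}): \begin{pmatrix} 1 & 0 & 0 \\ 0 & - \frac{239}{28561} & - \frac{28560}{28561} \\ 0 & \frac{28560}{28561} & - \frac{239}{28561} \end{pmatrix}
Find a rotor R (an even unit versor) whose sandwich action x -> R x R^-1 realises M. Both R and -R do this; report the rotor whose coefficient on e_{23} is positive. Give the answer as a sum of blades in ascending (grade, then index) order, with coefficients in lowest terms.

Method: write R = a + b12*e_{12} + b13*e_{13} + b23*e_{23} with a^2 + b12^2 + b13^2 + b23^2 = 1 (so R^-1 = ~R). Expanding the columns R e_j ~R gives tr M = 4a^2 - 1 and, from the antisymmetric part, M21 - M12 = -4a*b12, M13 - M31 = 4a*b13, M32 - M23 = -4a*b23.
Here tr M = \frac{28083}{28561}, so a^2 = (1 + tr M)/4 = \frac{14161}{28561} and a = ±\frac{119}{169}. Taking a = \frac{119}{169}: M21 - M12 = 0, M13 - M31 = 0, M32 - M23 = \frac{57120}{28561}, giving b12 = 0, b13 = 0, b23 = -\frac{120}{169}, i.e. R = \frac{119}{169} - \frac{120}{169} e_{23}.
Its e_{23} coefficient is negative, so report the other preimage -R.
Answer: -\frac{119}{169} + \frac{120}{169} e_{23}. Note: both R and -R realise this M (trace \frac{28083}{28561}); the covering map identifies them, and the e_{23}-coefficient sign is the tie-breaker.


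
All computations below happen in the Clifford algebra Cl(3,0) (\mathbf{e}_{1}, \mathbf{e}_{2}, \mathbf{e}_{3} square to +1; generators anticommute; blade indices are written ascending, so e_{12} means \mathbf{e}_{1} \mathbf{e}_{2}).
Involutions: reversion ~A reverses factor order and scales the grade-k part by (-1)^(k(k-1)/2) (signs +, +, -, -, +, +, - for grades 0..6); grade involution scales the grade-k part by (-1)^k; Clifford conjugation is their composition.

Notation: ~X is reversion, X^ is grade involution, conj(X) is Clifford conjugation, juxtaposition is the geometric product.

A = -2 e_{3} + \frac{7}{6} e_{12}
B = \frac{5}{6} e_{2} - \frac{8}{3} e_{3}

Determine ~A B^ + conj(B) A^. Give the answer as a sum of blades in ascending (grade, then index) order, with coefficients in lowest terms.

first term: -\frac{16}{3} + \frac{35}{36} e_{1} - \frac{5}{3} e_{23} - \frac{28}{9} e_{123}
second term: \frac{16}{3} + \frac{35}{36} e_{1} - \frac{5}{3} e_{23} + \frac{28}{9} e_{123}
Answer: \frac{35}{18} e_{1} - \frac{10}{3} e_{23}


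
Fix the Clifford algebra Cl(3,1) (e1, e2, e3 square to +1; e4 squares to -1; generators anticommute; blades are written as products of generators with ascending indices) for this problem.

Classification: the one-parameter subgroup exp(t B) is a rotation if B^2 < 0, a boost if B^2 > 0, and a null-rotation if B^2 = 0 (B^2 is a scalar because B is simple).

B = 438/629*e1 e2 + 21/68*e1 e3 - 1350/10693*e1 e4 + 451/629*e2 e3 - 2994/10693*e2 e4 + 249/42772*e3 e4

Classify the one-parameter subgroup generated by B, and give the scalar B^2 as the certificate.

B^2 term by term: the squares give (438/629)^2*(e1 e2)^2 + (21/68)^2*(e1 e3)^2 + (-1350/10693)^2*(e1 e4)^2 + (451/629)^2*(e2 e3)^2 + (-2994/10693)^2*(e2 e4)^2 + (249/42772)^2*(e3 e4)^2 = 191844/395641*(-1) + 441/4624*(-1) + 1822500/114340249*(+1) + 203401/395641*(-1) + 8964036/114340249*(+1) + 62001/1829443984*(+1) = -1 (each basis 2-blade squares to minus the product of its generators' squares); cross terms between blades sharing an index anticommute and cancel; the commuting (index-disjoint) pairs give grade-4 terms 2*c*c'*(blade product), which cancel blade by blade — e1 e2 e3 e4: 54531/6725897 + 31437/181781 - 1217700/6725897 = 0 — confirming B is simple. So B^2 = -1.
Answer: rotation, certificate B^2 = -1. No conjugation can change B^2 = -1; the sign gives the class.


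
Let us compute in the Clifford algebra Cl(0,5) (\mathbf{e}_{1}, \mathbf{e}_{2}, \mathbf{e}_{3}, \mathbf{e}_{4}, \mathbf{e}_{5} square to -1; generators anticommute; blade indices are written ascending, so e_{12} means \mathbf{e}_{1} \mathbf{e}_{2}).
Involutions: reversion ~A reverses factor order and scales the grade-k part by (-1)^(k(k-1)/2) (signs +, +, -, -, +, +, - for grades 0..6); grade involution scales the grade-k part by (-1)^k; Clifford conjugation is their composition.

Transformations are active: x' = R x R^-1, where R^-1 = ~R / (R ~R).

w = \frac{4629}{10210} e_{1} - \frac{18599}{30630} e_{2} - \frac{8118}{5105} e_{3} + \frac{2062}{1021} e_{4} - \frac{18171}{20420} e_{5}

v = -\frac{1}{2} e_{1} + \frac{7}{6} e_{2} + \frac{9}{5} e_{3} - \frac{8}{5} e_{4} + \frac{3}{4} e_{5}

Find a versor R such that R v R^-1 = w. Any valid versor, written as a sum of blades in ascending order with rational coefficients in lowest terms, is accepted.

R = v + w = -\frac{238}{5105} e_{1} + \frac{2856}{5105} e_{2} + \frac{1071}{5105} e_{3} + \frac{2142}{5105} e_{4} - \frac{714}{5105} e_{5} works: the equal norms (-\frac{5741}{720}) guarantee its sandwich swaps v into w.
Answer: -\frac{238}{5105} e_{1} + \frac{2856}{5105} e_{2} + \frac{1071}{5105} e_{3} + \frac{2142}{5105} e_{4} - \frac{714}{5105} e_{5}


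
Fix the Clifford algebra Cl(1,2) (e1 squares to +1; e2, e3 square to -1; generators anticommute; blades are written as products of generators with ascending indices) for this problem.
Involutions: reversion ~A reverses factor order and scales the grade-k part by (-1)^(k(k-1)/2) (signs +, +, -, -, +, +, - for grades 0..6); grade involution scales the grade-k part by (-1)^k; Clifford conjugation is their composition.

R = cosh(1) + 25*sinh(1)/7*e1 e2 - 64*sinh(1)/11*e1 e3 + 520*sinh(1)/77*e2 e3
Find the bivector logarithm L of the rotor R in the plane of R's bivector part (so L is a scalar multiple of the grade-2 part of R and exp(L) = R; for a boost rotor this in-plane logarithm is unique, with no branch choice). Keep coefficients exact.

The scalar part of R is cosh(1), so cosh pins the rapidity up to sign — the sign comes from the bivector part; dividing that part by sinh of the rapidity yields the plane, and the in-plane L = rapidity * plane is unique because the two sign choices cancel.
Concretely: cosh(rapidity) = cosh(1) gives rapidity = ±1, and since rapidity/sinh(rapidity) is even the sign is immaterial: L = (rapidity/sinh(rapidity)) * <R>_2 = (1/sinh(1)) * <R>_2.
Answer: 25/7*e1 e2 - 64/11*e1 e3 + 520/77*e2 e3


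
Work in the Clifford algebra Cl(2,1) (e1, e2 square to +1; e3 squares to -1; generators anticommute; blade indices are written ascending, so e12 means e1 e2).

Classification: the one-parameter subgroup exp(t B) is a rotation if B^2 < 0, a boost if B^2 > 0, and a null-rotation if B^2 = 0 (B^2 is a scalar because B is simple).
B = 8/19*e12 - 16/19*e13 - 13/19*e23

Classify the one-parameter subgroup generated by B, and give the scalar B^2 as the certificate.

B^2 term by term: the squares give (8/19)^2*(e12)^2 + (-16/19)^2*(e13)^2 + (-13/19)^2*(e23)^2 = 64/361*(-1) + 256/361*(+1) + 169/361*(+1) = 1 (each basis 2-blade squares to minus the product of its generators' squares); cross terms between blades sharing an index anticommute and cancel. So B^2 = 1.
Answer: boost, certificate B^2 = 1. One invariant decides it: the square 1 survives every conjugation, and its sign is exactly the classification.


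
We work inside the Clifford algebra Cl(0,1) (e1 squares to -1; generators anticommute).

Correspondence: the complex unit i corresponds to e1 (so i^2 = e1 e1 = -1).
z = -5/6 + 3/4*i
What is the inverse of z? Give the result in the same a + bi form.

In blades: z = -5/6 + 3/4*e1.
With qbar = -5/6 - 3/4*e1 (scalar fixed, mapped units negated), z qbar = 181/144 (the sum of squared coefficients), so z^-1 = qbar / (181/144) = -120/181 - 108/181*e1; translating back:
Answer: -120/181 - 108/181*i


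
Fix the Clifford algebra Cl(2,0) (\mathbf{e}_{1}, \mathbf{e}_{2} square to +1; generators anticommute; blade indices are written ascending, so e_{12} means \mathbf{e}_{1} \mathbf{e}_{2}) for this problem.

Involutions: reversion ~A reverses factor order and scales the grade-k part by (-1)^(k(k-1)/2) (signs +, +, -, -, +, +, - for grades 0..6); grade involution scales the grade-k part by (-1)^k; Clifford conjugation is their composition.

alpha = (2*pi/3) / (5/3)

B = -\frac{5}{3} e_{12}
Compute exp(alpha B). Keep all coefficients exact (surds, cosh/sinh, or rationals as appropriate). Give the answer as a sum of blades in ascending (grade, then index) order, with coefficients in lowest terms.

B^2 = (-\frac{5}{3})^2*(e_{12})^2 = \frac{25}{9}*(-1) = -\frac{25}{9} (a basis 2-blade squares to minus the product of its generators' squares).
B^2 = -\frac{25}{9} — the negative square puts this in the circular regime; l = \frac{5}{3}, alpha*l = \frac{2 \pi}{3}, so exp(alpha B) = cos(\frac{2 \pi}{3}) + (sin(\frac{2 \pi}{3})/(\frac{5}{3}))*B = - \frac{1}{2} + (\frac{3 \sqrt{3}}{10})*B.
Answer: - \frac{1}{2} - \frac{\sqrt{3}}{2} e_{12}


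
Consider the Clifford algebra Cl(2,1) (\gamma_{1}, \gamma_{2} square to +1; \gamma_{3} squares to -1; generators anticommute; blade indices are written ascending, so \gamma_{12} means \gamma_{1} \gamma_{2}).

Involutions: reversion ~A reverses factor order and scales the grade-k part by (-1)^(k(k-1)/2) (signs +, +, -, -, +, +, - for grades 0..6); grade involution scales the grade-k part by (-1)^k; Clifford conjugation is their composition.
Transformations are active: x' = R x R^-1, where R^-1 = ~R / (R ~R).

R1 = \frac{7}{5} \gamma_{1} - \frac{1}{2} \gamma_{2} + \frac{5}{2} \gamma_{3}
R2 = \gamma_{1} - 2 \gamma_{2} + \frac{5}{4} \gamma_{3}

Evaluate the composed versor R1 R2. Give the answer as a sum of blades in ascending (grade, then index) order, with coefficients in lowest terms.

Distribute over the terms of R1 (each basis-blade product reordered to ascending indices, repeated generators contracted through their squares):
(\frac{7}{5} \gamma_{1}) R2 = \frac{7}{5} - \frac{14}{5} \gamma_{12} + \frac{7}{4} \gamma_{13}
(-\frac{1}{2} \gamma_{2}) R2 = 1 + \frac{1}{2} \gamma_{12} - \frac{5}{8} \gamma_{23}
(\frac{5}{2} \gamma_{3}) R2 = -\frac{25}{8} - \frac{5}{2} \gamma_{13} + 5 \gamma_{23}
Summing the partial products and collecting blades:
Answer: -\frac{29}{40} - \frac{23}{10} \gamma_{12} - \frac{3}{4} \gamma_{13} + \frac{35}{8} \gamma_{23}


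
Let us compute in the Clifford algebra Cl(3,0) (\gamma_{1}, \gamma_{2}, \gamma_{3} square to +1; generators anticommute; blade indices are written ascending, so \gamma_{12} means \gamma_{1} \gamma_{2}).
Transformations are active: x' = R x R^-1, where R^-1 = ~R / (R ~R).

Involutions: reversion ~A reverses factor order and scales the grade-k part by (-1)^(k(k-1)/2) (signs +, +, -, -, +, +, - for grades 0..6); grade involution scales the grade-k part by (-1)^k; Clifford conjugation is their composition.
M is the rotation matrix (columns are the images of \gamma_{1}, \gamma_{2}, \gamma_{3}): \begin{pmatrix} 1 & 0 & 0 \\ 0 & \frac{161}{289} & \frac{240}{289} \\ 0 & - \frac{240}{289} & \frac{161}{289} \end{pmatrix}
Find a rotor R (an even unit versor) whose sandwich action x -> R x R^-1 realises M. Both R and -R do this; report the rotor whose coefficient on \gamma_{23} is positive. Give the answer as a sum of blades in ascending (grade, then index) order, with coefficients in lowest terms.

Method: write R = a + b12*\gamma_{12} + b13*\gamma_{13} + b23*\gamma_{23} with a^2 + b12^2 + b13^2 + b23^2 = 1 (so R^-1 = ~R). Expanding the columns R e_j ~R gives tr M = 4a^2 - 1 and, from the antisymmetric part, M21 - M12 = -4a*b12, M13 - M31 = 4a*b13, M32 - M23 = -4a*b23.
Here tr M = \frac{611}{289}, so a^2 = (1 + tr M)/4 = \frac{225}{289} and a = ±\frac{15}{17}. Taking a = \frac{15}{17}: M21 - M12 = 0, M13 - M31 = 0, M32 - M23 = -\frac{480}{289}, giving b12 = 0, b13 = 0, b23 = \frac{8}{17}, i.e. R = \frac{15}{17} + \frac{8}{17} \gamma_{23}.
Its \gamma_{23} coefficient is already positive.
Answer: \frac{15}{17} + \frac{8}{17} \gamma_{23}. Uniqueness: Spin(3) -> SO(3) maps R and -R to the same rotation of trace \frac{611}{289}; fixing the sign of the \gamma_{23} coefficient removes the ambiguity.


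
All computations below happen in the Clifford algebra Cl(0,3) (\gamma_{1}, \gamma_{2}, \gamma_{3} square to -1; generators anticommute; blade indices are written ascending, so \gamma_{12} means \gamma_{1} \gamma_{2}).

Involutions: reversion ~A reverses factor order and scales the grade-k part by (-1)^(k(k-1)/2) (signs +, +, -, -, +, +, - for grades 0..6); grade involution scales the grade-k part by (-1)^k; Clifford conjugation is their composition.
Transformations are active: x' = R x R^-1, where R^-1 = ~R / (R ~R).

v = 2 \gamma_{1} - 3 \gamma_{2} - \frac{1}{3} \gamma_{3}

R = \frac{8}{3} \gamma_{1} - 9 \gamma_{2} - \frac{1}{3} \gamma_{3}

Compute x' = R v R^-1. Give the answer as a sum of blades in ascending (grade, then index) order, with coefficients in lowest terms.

~R = \frac{8}{3} \gamma_{1} - 9 \gamma_{2} - \frac{1}{3} \gamma_{3}, and R ~R = -\frac{794}{9}, so R^-1 = ~R / (-\frac{794}{9}).
R v = -\frac{292}{9} + 10 \gamma_{12} - \frac{2}{9} \gamma_{13} + 2 \gamma_{23}
Answer: -\frac{46}{1191} \gamma_{1} - \frac{1437}{397} \gamma_{2} + \frac{35}{397} \gamma_{3}


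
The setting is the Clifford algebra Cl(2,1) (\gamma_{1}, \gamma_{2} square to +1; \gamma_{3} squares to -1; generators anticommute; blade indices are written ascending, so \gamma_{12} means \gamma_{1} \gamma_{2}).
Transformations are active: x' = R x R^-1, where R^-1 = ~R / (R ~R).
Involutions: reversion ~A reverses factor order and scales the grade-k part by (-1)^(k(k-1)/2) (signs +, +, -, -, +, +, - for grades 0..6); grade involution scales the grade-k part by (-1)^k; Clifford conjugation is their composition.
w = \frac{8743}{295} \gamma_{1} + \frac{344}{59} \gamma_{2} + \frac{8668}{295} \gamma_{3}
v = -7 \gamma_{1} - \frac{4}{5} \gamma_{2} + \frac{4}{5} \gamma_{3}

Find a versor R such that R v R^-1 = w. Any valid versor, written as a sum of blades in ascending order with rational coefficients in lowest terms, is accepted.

Reasoning: v^2 = w^2 = 49 since conjugation preserves the quadratic form; R = v + w = \frac{6678}{295} \gamma_{1} + \frac{1484}{295} \gamma_{2} + \frac{8904}{295} \gamma_{3} is then valid when invertible, keeping its own part and reversing (v - w)/2.
Answer: \frac{6678}{295} \gamma_{1} + \frac{1484}{295} \gamma_{2} + \frac{8904}{295} \gamma_{3}


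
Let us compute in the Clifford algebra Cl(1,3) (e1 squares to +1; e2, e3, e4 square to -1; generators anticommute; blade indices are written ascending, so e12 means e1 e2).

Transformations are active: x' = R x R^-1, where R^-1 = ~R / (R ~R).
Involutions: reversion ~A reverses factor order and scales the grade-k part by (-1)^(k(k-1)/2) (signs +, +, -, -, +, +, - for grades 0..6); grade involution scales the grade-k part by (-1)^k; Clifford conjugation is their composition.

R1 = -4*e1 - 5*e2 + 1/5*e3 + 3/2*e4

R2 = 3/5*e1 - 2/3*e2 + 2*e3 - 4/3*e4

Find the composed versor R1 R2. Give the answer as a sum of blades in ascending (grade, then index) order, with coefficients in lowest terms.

Distribute over the terms of R1 (each basis-blade product reordered to ascending indices, repeated generators contracted through their squares):
(-4*e1) R2 = -12/5 + 8/3*e12 - 8*e13 + 16/3*e14
(-5*e2) R2 = -10/3 + 3*e12 - 10*e23 + 20/3*e24
(1/5*e3) R2 = -2/5 - 3/25*e13 + 2/15*e23 - 4/15*e34
(3/2*e4) R2 = 2 - 9/10*e14 + e24 - 3*e34
Summing the partial products and collecting blades:
Answer: -62/15 + 17/3*e12 - 203/25*e13 + 133/30*e14 - 148/15*e23 + 23/3*e24 - 49/15*e34


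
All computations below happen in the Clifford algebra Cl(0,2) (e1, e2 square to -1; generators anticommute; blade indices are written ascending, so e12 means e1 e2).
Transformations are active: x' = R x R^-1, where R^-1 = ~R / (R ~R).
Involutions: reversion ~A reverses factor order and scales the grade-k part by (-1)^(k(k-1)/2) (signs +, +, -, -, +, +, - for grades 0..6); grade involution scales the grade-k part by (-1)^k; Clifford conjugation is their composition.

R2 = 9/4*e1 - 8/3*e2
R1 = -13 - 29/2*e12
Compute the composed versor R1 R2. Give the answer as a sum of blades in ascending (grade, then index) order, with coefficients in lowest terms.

Distribute over the terms of R1 (each basis-blade product reordered to ascending indices, repeated generators contracted through their squares):
(-13) R2 = -117/4*e1 + 104/3*e2
(-29/2*e12) R2 = -116/3*e1 - 261/8*e2
Summing the partial products and collecting blades:
Answer: -815/12*e1 + 49/24*e2


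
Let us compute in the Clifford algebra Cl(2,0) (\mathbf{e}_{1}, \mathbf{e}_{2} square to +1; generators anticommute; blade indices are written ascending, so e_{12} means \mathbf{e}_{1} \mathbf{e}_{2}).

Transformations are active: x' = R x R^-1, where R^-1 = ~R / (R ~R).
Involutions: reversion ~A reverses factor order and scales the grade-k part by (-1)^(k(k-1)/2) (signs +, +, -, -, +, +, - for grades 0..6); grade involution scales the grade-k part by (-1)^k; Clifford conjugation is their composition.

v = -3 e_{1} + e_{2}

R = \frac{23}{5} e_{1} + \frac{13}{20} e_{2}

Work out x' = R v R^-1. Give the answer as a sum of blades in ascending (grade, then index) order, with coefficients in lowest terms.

~R = \frac{23}{5} e_{1} + \frac{13}{20} e_{2}, and R ~R = \frac{8633}{400}, so R^-1 = ~R / (\frac{8633}{400}).
R v = -\frac{263}{20} + \frac{131}{20} e_{12}
Answer: -\frac{22493}{8633} e_{1} - \frac{15471}{8633} e_{2}


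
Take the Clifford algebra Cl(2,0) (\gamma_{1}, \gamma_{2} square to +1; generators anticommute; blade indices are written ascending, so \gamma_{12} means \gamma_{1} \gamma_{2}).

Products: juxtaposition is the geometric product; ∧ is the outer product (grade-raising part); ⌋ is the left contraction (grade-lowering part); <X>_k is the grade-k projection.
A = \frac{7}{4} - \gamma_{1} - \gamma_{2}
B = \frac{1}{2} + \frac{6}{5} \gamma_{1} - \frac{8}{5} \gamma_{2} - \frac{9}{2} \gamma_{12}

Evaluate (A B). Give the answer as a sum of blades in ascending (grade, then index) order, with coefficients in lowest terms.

step 1: \frac{51}{40} - \frac{29}{10} \gamma_{1} + \frac{6}{5} \gamma_{2} - \frac{203}{40} \gamma_{12}
Answer: \frac{51}{40} - \frac{29}{10} \gamma_{1} + \frac{6}{5} \gamma_{2} - \frac{203}{40} \gamma_{12}


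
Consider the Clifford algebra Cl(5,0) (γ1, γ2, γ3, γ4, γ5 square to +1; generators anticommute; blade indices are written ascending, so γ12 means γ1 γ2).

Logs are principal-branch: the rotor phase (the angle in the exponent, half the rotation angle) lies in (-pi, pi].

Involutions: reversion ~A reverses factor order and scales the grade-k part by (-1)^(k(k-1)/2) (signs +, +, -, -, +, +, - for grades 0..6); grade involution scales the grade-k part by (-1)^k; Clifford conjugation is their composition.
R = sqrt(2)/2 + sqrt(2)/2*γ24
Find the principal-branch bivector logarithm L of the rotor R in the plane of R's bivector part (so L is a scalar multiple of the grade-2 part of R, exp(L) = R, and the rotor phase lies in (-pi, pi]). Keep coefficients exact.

The scalar part of R is sqrt(2)/2, so the principal-branch rotor phase is pinned; divide the bivector part by its sine to get the unit plane — L is the phase times that plane.
Concretely: cos(phase) = sqrt(2)/2 gives phase = ±pi/4, and since phase/sin(phase) is even the sign is immaterial: L = (phase/sin(phase)) * <R>_2 = (sqrt(2)*pi/4) * <R>_2.
Answer: pi/4*γ24


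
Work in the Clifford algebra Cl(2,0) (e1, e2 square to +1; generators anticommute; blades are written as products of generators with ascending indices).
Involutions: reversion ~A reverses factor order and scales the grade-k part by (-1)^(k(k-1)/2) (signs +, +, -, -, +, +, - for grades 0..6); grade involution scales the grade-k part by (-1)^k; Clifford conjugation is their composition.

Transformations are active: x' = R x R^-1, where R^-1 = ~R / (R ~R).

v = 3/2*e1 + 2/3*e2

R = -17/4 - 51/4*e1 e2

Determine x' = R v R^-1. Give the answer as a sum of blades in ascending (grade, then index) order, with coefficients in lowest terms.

~R = -17/4 + 51/4*e1 e2, and R ~R = 1445/8, so R^-1 = ~R / (1445/8).
R v = -119/8*e1 + 391/24*e2
Answer: -4/5*e1 - 43/30*e2


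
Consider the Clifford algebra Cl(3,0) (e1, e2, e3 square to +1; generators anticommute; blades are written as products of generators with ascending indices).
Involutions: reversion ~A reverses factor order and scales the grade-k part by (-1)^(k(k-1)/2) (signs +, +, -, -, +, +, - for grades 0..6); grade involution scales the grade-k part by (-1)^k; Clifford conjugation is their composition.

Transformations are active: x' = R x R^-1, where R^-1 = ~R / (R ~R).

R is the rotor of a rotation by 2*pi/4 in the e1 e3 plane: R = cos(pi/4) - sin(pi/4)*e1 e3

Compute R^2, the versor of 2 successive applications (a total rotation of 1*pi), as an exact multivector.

Half-angle bookkeeping: 2 applications in e1 e3 add up to rotor phase 2*pi/4 = pi/2, so R^2 = cos(pi/2) - sin(pi/2)*e1 e3.
cos(pi/2) = 0 and sin(pi/2) = 1, so R^2 = -e1 e3. The net rotation is 1*pi; the rotor keeps the half-angle phase exactly.
Answer: -e1 e3


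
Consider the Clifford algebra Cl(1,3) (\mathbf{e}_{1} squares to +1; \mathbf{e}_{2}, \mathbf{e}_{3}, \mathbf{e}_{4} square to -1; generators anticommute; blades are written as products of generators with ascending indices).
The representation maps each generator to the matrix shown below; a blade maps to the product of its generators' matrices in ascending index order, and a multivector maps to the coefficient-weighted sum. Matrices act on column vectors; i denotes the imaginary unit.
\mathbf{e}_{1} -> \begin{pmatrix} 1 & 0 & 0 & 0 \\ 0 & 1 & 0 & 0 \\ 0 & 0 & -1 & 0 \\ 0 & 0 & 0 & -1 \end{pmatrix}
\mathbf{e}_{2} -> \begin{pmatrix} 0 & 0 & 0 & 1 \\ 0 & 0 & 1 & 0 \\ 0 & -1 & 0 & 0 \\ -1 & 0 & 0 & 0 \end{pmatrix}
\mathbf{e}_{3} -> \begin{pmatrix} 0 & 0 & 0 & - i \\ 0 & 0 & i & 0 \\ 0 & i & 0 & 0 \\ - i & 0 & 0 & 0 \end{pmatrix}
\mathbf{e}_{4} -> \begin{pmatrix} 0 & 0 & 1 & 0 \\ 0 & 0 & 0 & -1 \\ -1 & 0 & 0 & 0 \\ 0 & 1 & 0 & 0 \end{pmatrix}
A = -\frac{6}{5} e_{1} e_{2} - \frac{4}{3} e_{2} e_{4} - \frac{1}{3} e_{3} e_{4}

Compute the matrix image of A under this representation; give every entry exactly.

Bivector images (products of the table entries): rho(e_{1} e_{2}) = rho(\mathbf{e}_{1})rho(\mathbf{e}_{2}) = \begin{pmatrix} 0 & 0 & 0 & 1 \\ 0 & 0 & 1 & 0 \\ 0 & 1 & 0 & 0 \\ 1 & 0 & 0 & 0 \end{pmatrix}; rho(e_{2} e_{4}) = rho(\mathbf{e}_{2})rho(\mathbf{e}_{4}) = \begin{pmatrix} 0 & 1 & 0 & 0 \\ -1 & 0 & 0 & 0 \\ 0 & 0 & 0 & 1 \\ 0 & 0 & -1 & 0 \end{pmatrix}; rho(e_{3} e_{4}) = rho(\mathbf{e}_{3})rho(\mathbf{e}_{4}) = \begin{pmatrix} 0 & - i & 0 & 0 \\ - i & 0 & 0 & 0 \\ 0 & 0 & 0 & - i \\ 0 & 0 & - i & 0 \end{pmatrix}.
M = (-\frac{6}{5})*rho(e_{1} e_{2}) + (-\frac{4}{3})*rho(e_{2} e_{4}) + (-\frac{1}{3})*rho(e_{3} e_{4}), summed entrywise:
Answer: \begin{pmatrix} 0 & - \frac{4}{3} + \frac{i}{3} & 0 & - \frac{6}{5} \\ \frac{4}{3} + \frac{i}{3} & 0 & - \frac{6}{5} & 0 \\ 0 & - \frac{6}{5} & 0 & - \frac{4}{3} + \frac{i}{3} \\ - \frac{6}{5} & 0 & \frac{4}{3} + \frac{i}{3} & 0 \end{pmatrix}


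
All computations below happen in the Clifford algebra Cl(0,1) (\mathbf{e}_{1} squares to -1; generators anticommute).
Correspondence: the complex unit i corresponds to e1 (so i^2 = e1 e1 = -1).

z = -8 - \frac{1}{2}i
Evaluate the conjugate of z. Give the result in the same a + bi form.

In blades: z = -8 - \frac{1}{2} e_{1}.
Conjugation here is Clifford conjugation: the scalar is fixed and the grade-1 and grade-2 blades all flip sign, giving -8 + \frac{1}{2} e_{1}; translating back:
Answer: -8 + \frac{1}{2}i


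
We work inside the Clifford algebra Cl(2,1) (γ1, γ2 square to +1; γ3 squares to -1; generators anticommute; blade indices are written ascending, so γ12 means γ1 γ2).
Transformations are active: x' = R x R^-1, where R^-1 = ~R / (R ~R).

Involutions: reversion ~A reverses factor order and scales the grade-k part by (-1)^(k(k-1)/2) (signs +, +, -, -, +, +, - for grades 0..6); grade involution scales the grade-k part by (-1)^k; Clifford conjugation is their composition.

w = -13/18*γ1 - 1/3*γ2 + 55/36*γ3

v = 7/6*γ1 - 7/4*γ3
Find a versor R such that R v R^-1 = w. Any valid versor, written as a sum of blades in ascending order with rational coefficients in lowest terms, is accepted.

Construction: equal norms (both -245/144) license R = v + w = 4/9*γ1 - 1/3*γ2 - 2/9*γ3 — nothing changes along that direction, while (v - w)/2 changes sign, so v maps onto w.
Answer: 4/9*γ1 - 1/3*γ2 - 2/9*γ3


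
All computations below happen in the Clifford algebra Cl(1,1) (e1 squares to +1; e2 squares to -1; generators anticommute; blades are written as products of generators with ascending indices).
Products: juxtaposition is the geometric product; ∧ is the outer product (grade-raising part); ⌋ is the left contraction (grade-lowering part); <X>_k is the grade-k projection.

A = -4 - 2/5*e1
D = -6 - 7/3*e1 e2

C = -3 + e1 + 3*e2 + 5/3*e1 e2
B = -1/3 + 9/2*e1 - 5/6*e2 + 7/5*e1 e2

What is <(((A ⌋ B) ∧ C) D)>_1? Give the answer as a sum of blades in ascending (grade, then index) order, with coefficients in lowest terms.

step 1: -7/15 - 18*e1 + 208/75*e2 - 28/5*e1 e2
step 2: 7/5 + 803/15*e1 - 243/25*e2 - 9169/225*e1 e2
step 3: 58513/675 - 7463/25*e1 - 14983/225*e2 + 6031/25*e1 e2
step 4: -7463/25*e1 - 14983/225*e2
Answer: -7463/25*e1 - 14983/225*e2


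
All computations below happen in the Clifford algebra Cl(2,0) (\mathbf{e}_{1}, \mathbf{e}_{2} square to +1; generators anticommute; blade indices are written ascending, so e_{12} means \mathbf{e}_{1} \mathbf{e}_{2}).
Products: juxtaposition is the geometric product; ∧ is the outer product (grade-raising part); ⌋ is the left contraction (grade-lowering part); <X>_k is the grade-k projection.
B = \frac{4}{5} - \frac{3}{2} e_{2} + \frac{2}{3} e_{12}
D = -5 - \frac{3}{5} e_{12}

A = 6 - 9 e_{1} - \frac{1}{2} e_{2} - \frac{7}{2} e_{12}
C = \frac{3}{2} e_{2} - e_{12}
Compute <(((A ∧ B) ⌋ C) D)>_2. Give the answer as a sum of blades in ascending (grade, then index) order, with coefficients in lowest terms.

step 1: \frac{24}{5} - \frac{36}{5} e_{1} - \frac{47}{5} e_{2} + \frac{147}{10} e_{12}
step 2: \frac{3}{5} - \frac{47}{5} e_{1} + \frac{72}{5} e_{2} - \frac{24}{5} e_{12}
step 3: -\frac{147}{25} + \frac{1391}{25} e_{1} - \frac{1659}{25} e_{2} + \frac{591}{25} e_{12}
step 4: \frac{591}{25} e_{12}
Answer: \frac{591}{25} e_{12}


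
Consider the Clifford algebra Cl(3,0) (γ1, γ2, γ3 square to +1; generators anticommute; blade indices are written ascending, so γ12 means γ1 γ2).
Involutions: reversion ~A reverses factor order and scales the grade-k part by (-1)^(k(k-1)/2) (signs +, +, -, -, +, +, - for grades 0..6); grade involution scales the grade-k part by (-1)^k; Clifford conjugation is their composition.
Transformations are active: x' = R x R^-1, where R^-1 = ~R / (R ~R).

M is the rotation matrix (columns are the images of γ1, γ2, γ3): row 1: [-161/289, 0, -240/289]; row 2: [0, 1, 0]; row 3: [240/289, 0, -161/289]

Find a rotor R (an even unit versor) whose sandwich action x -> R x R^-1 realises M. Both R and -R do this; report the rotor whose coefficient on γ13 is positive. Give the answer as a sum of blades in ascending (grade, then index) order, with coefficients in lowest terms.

Method: write R = a + b12*γ12 + b13*γ13 + b23*γ23 with a^2 + b12^2 + b13^2 + b23^2 = 1 (so R^-1 = ~R). Expanding the columns R e_j ~R gives tr M = 4a^2 - 1 and, from the antisymmetric part, M21 - M12 = -4a*b12, M13 - M31 = 4a*b13, M32 - M23 = -4a*b23.
Here tr M = -33/289, so a^2 = (1 + tr M)/4 = 64/289 and a = ±8/17. Taking a = 8/17: M21 - M12 = 0, M13 - M31 = -480/289, M32 - M23 = 0, giving b12 = 0, b13 = -15/17, b23 = 0, i.e. R = 8/17 - 15/17*γ13.
Its γ13 coefficient is negative, so report the other preimage -R.
Answer: -8/17 + 15/17*γ13. Uniqueness: Spin(3) -> SO(3) maps R and -R to the same rotation of trace -33/289; fixing the sign of the γ13 coefficient removes the ambiguity.


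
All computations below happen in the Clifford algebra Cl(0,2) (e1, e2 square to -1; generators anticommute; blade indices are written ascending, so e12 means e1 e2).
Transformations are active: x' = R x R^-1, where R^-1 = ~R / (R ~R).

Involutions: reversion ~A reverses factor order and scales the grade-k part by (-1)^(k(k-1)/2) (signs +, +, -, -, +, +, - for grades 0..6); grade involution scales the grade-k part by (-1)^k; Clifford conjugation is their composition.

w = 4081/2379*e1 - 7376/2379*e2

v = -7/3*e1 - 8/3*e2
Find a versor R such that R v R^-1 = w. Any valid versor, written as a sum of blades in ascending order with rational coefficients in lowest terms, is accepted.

R = v + w = -490/793*e1 - 13720/2379*e2 works: the equal norms (-113/9) guarantee its sandwich swaps v into w.
Answer: -490/793*e1 - 13720/2379*e2


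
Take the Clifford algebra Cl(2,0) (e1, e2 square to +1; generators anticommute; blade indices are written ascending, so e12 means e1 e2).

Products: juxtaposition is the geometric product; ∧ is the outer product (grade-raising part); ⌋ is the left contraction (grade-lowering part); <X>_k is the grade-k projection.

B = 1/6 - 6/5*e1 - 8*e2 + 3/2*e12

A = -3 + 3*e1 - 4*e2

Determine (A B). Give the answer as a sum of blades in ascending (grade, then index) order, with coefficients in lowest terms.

step 1: 279/10 + 101/10*e1 + 167/6*e2 - 333/10*e12
Answer: 279/10 + 101/10*e1 + 167/6*e2 - 333/10*e12


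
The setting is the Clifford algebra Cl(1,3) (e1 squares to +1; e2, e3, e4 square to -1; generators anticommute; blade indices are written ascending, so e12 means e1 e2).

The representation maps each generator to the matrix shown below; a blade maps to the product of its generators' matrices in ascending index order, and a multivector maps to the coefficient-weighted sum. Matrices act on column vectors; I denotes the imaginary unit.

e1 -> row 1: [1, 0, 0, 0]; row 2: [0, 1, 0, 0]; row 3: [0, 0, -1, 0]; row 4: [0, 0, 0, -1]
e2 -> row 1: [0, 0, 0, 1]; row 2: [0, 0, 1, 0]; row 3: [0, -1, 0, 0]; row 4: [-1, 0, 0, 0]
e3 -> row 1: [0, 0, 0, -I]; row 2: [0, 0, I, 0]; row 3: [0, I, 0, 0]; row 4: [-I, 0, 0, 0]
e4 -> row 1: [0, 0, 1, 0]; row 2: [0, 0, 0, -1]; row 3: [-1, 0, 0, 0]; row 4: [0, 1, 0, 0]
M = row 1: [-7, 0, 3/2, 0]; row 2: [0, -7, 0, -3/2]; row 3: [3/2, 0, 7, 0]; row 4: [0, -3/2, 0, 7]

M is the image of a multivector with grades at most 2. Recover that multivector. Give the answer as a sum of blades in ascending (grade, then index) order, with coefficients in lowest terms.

Method: the blade images are trace-orthogonal — tr(rho(e_A) rho(e_B)^-1) = 4 if A = B and 0 otherwise — and rho(e_A)^-1 = (e_A)^2 * rho(e_A) with (e_A)^2 = +1 or -1, so the coefficient of e_A in the preimage is (e_A)^2 * tr(M rho(e_A))/4.
Nonzero projections over blades of grade <= 2: e1: (e1)^2 = +1, tr(M rho(e1)) = -28, coefficient -7; e14: (e14)^2 = +1, tr(M rho(e14)) = 6, coefficient 3/2. Every other blade of grade <= 2 projects to 0.
Answer: -7*e1 + 3/2*e14


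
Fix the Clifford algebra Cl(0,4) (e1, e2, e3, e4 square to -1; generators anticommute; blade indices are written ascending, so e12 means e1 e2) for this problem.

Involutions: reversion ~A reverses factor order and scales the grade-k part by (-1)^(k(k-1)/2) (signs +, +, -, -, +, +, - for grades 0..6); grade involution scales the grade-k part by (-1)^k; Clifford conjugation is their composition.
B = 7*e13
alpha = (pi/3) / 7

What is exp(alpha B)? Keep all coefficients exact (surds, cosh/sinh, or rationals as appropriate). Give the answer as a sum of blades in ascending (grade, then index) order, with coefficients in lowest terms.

B^2 = (7)^2*(e13)^2 = 49*(-1) = -49 (a basis 2-blade squares to minus the product of its generators' squares).
B^2 = -49 — since the square is negative, the closed form is circular: l = 7, alpha*l = pi/3, so exp(alpha B) = cos(pi/3) + (sin(pi/3)/7)*B = 1/2 + (sqrt(3)/14)*B.
Answer: 1/2 + sqrt(3)/2*e13


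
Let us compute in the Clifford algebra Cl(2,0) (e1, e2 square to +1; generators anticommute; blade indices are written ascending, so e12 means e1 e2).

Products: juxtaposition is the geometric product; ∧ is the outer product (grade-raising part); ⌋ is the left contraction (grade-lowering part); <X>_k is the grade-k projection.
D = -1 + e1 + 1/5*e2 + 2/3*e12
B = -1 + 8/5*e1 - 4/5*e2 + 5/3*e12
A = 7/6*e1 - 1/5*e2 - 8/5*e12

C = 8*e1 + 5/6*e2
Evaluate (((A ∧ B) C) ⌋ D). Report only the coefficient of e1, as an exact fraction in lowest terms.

step 1: -7/6*e1 + 1/5*e2 + 74/75*e12
step 2: -55/6 + 37/45*e1 - 592/75*e2 - 463/180*e12
step 3: 34172/3375 - 1757/450*e1 - 347/270*e2 - 55/9*e12
Answer: -1757/450


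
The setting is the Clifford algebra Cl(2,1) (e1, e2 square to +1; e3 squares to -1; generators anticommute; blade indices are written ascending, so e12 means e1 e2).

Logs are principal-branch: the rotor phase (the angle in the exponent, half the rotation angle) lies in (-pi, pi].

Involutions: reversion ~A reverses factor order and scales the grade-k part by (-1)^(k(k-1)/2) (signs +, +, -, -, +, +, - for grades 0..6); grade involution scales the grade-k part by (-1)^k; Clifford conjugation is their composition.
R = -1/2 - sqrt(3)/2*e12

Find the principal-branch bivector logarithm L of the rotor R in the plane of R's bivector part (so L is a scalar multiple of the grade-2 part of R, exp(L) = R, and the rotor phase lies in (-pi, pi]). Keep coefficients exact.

The scalar part of R is -1/2, so the principal-branch rotor phase is pinned; divide the bivector part by its sine to get the unit plane — L is the phase times that plane.
Concretely: cos(phase) = -1/2 gives phase = ±2*pi/3, and since phase/sin(phase) is even the sign is immaterial: L = (phase/sin(phase)) * <R>_2 = (4*sqrt(3)*pi/9) * <R>_2.
Answer: -2*pi/3*e12


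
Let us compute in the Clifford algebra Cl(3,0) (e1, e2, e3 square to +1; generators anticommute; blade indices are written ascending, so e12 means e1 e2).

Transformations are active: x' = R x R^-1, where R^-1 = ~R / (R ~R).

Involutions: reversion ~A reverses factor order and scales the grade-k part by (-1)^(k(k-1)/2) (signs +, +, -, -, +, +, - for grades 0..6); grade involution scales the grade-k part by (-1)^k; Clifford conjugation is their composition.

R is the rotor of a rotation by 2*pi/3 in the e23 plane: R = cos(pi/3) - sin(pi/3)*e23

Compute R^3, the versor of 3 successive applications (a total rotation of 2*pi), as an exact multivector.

Because a rotor carries half the rotation angle, composing 3 copies of this e23-plane rotor multiplies the phase: 3*(pi/3) = pi, hence R^3 = cos(pi) - sin(pi)*e23.
cos(pi) = -1 and sin(pi) = 0, so R^3 = -1. The total rotation 2*pi is 1 full turn, so every vector returns to itself, yet the rotor is -1, on the OTHER sheet of the double cover (an odd number of 2*pi turns).
Answer: -1
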